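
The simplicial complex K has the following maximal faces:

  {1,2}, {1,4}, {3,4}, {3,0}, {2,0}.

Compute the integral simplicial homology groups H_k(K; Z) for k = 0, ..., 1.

Take the total order 0 < 1 < 2 < 3 < 4 on the vertex set. Then K (dimension 1) consists of the simplices:

  0-simplices (5): [0], [1], [2], [3], [4]
  1-simplices (5): [0,2], [0,3], [1,2], [1,4], [3,4]

so the chain groups are C_0 ≅ Z^5, C_1 ≅ Z^5.

Boundary ∂_1: C_1 → C_0 sends each edge [p,q] (with p < q) to q − p. For instance
  ∂[3,4] = [4] − [3].
The 5×5 boundary matrix has rank 4 and Smith normal form diag(1,1,1,1).

Reading off H_k = ker ∂_k / im ∂_{k+1}:

  H_0: rank C_0 − rank ∂_1 = 5 − 4 = 1, and the invariant factors of ∂_1 are all 1, so H_0 ≅ Z.
  H_1: rank ker ∂_1 − rank ∂_2 = (5 − 4) − 0 = 1, and there is no ∂_2, so H_1 ≅ Z.

H_0 = Z,  H_1 = Z.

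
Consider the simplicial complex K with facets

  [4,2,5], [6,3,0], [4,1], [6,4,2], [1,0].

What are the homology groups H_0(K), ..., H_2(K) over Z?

H_0 ≅ Z,  H_1 ≅ Z,  H_2 = 0.

Fix the vertex order 0 < 1 < 2 < 3 < 4 < 5 < 6 and write every simplex with vertices in increasing order. Then dim K = 2 and the simplices of K are:

  0-simplices (7): [0], [1], [2], [3], [4], [5], [6]
  1-simplices (10): [0,1], [0,3], [0,6], [1,4], [2,4], [2,5], [2,6], [3,6], [4,5], [4,6]
  2-simplices (3): [0,3,6], [2,4,5], [2,4,6]

Hence C_0 ≅ Z^7, C_1 ≅ Z^10, C_2 ≅ Z^3.

Boundary ∂_1: C_1 → C_0 is given by ∂[p,q] = [q] − [p]. For instance
  ∂[1,4] = [4] − [1].
The resulting 7×10 matrix has rank 6, and its Smith normal form has invariant factors (1,1,1,1,1,1).

Boundary ∂_2: C_2 → C_1 maps a triangle to the signed sum of its edges. For instance
  ∂[0,3,6] = [3,6] − [0,6] + [0,3],
  ∂[2,4,6] = [4,6] − [2,6] + [2,4].
The 10×3 boundary matrix has rank 3 and Smith normal form diag(1,1,1).

Reading off H_k = ker ∂_k / im ∂_{k+1}:

  H_0: rank C_0 − rank ∂_1 = 7 − 6 = 1, and the invariant factors of ∂_1 are all 1, so H_0 = Z.
  H_1: rank ker ∂_1 − rank ∂_2 = (10 − 6) − 3 = 1, and the invariant factors of ∂_2 are all 1, so H_1 = Z.
  H_2: rank ker ∂_2 − rank ∂_3 = (3 − 3) − 0 = 0, and there is no ∂_3, so H_2 = 0.

As a check, the Euler characteristic is 7 − 10 + 3 = 0, which agrees with 1 − 1 + 0 = 0.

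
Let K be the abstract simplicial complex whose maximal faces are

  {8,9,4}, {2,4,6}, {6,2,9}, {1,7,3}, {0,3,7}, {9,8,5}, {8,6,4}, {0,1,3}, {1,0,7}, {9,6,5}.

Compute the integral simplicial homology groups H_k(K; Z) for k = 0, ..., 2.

H_0 ≅ Z^2,  H_1 ≅ Z,  H_2 ≅ Z.

Order the vertices as 0 < 1 < 2 < 3 < 4 < 5 < 6 < 7 < 8 < 9. Listing each simplex with vertices in this order, K has dimension 2 with simplices:

  0-simplices (10): [0], [1], [2], [3], [4], [5], [6], [7], [8], [9]
  1-simplices (18): [0,1], [0,3], [0,7], [1,3], [1,7], [2,4], [2,6], [2,9], [3,7], [4,6], [4,8], [4,9], [5,6], [5,8], [5,9], [6,8], [6,9], [8,9]
  2-simplices (10): [0,1,3], [0,1,7], [0,3,7], [1,3,7], [2,4,6], [2,6,9], [4,6,8], [4,8,9], [5,6,9], [5,8,9]

Hence C_0 ≅ Z^10, C_1 ≅ Z^18, C_2 ≅ Z^10.

The boundary map ∂_1: C_1 → C_0 maps an edge to its endpoints' difference, ∂[p,q] = q − p. For instance
  ∂[8,9] = [9] − [8].
The resulting 10×18 matrix has rank 8, and its Smith normal form has invariant factors (1,1,1,1,1,1,1,1).

∂_2: C_2 → C_1 sends each 2-simplex [p,q,r] to [q,r] − [p,r] + [p,q]. For instance
  ∂[2,6,9] = [6,9] − [2,9] + [2,6],
  ∂[5,8,9] = [8,9] − [5,9] + [5,8].
As a 18×10 matrix over Z this has rank 9, with invariant factors (1,1,1,1,1,1,1,1,1).

Computing H_k = (kernel of ∂_k) / (image of ∂_{k+1}):

  H_0: rank C_0 − rank ∂_1 = 10 − 8 = 2, and the invariant factors of ∂_1 are all 1, so H_0 ≅ Z^2.
  H_1: rank ker ∂_1 − rank ∂_2 = (18 − 8) − 9 = 1, and the invariant factors of ∂_2 are all 1, so H_1 ≅ Z.
  H_2: rank ker ∂_2 − rank ∂_3 = (10 − 9) − 0 = 1, and there is no ∂_3, so H_2 ≅ Z.

As a check, the Euler characteristic is 10 − 18 + 10 = 2, which agrees with 2 − 1 + 1 = 2.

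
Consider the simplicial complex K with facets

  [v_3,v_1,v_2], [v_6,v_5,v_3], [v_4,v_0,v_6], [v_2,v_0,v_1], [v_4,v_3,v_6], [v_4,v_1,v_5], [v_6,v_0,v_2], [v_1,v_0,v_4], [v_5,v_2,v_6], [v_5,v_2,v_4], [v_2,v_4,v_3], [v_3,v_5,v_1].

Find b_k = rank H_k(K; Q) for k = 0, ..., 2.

Order the vertices as v_0 < v_1 < v_2 < v_3 < v_4 < v_5 < v_6. Listing each simplex with vertices in this order, K has dimension 2 with simplices:

  0-simplices (7): [v_0], [v_1], [v_2], [v_3], [v_4], [v_5], [v_6]
  1-simplices (18): (18 of them)
  2-simplices (12): (12 of them)

Hence C_0 ≅ Z^7, C_1 ≅ Z^18, C_2 ≅ Z^12.

∂_1: C_1 → C_0 is given by ∂[p,q] = [q] − [p]. For instance
  ∂[v_0,v_2] = [v_2] − [v_0].
This gives a 7×18 integer matrix of rank 6; reducing to Smith normal form yields diagonal entries (1,1,1,1,1,1).

The boundary map ∂_2: C_2 → C_1 acts by ∂[p,q,r] = [q,r] − [p,r] + [p,q]. For instance
  ∂[v_1,v_4,v_5] = [v_4,v_5] − [v_1,v_5] + [v_1,v_4],
  ∂[v_0,v_4,v_6] = [v_4,v_6] − [v_0,v_6] + [v_0,v_4].
The resulting 18×12 matrix has rank 12, and its Smith normal form has invariant factors (1,1,1,1,1,1,1,1,1,1,1,2).

Computing H_k = (kernel of ∂_k) / (image of ∂_{k+1}):

  H_0: rank C_0 − rank ∂_1 = 7 − 6 = 1, and the invariant factors of ∂_1 are all 1, so H_0 ≅ Z.
  H_1: rank ker ∂_1 − rank ∂_2 = (18 − 6) − 12 = 0, and ∂_2 has invariant factor 2 > 1, so H_1 ≅ Z_2.
  H_2: rank ker ∂_2 − rank ∂_3 = (12 − 12) − 0 = 0, and there is no ∂_3, so H_2 ≅ 0.

As a check, the Euler characteristic is 7 − 18 + 12 = 1, which agrees with 1 − 0 + 0 = 1.

Hence the Betti numbers are b_0 = 1, b_1 = 0, b_2 = 0.

b_0 = 1, b_1 = 0, b_2 = 0.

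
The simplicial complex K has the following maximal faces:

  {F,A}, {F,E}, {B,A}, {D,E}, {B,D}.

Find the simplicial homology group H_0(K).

Take the total order A < B < D < E < F on the vertex set. Then K (dimension 1) consists of the simplices:

  0-simplices (5): A, B, D, E, F
  1-simplices (5): AB, AF, BD, DE, EF

so the chain groups are C_0 ≅ Z^5, C_1 ≅ Z^5.

Boundary ∂_1: C_1 → C_0 maps an edge to its endpoints' difference, ∂[p,q] = q − p. For instance
  ∂BD = D − B.
As a 5×5 matrix over Z this has rank 4, with invariant factors (1,1,1,1).

Reading off H_k = ker ∂_k / im ∂_{k+1}:

  H_0: rank C_0 − rank ∂_1 = 5 − 4 = 1, and the invariant factors of ∂_1 are all 1, so H_0 = Z.

H_0 = Z.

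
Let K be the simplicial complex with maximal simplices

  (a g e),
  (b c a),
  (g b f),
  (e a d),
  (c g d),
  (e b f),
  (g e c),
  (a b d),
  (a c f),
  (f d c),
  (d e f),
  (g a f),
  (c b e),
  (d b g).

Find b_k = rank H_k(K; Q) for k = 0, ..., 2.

b_0 = 1, b_1 = 2, b_2 = 1.

Take the total order a < b < c < d < e < f < g on the vertex set. Then K (dimension 2) consists of the simplices:

  0-simplices (7): a, b, c, d, e, f, g
  1-simplices (21): ab, ac, ad, ae, af, ag, bc, bd, be, bf, bg, cd, ce, cf, cg, de, df, dg, ef, eg, fg
  2-simplices (14): abc, abd, acf, ade, aeg, afg, bce, bdg, bef, bfg, cdf, cdg, ceg, def

giving chain groups C_0 ≅ Z^7, C_1 ≅ Z^21, C_2 ≅ Z^14.

∂_1: C_1 → C_0 sends each edge [p,q] (with p < q) to q − p. For instance
  ∂ae = e − a.
This gives a 7×21 integer matrix of rank 6; reducing to Smith normal form yields diagonal entries (1,1,1,1,1,1).

∂_2: C_2 → C_1 sends each 2-simplex [p,q,r] to [q,r] − [p,r] + [p,q]. For instance
  ∂cdf = df − cf + cd,
  ∂ceg = eg − cg + ce.
The resulting 21×14 matrix has rank 13, and its Smith normal form has invariant factors (1,1,1,1,1,1,1,1,1,1,1,1,1).

Now H_k = ker ∂_k / im ∂_{k+1}, so:

  H_0: rank C_0 − rank ∂_1 = 7 − 6 = 1, and the invariant factors of ∂_1 are all 1, so H_0 ≅ Z.
  H_1: rank ker ∂_1 − rank ∂_2 = (21 − 6) − 13 = 2, and the invariant factors of ∂_2 are all 1, so H_1 ≅ Z^2.
  H_2: rank ker ∂_2 − rank ∂_3 = (14 − 13) − 0 = 1, and there is no ∂_3, so H_2 ≅ Z.

As a check, the Euler characteristic is 7 − 21 + 14 = 0, which agrees with 1 − 2 + 1 = 0.

Hence the Betti numbers are b_0 = 1, b_1 = 2, b_2 = 1.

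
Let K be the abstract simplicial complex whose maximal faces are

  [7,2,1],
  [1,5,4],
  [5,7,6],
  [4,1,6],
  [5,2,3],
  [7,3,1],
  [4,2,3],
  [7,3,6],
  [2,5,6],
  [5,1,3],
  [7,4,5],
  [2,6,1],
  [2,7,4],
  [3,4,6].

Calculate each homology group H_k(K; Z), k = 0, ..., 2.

H_0 ≅ Z,  H_1 ≅ Z^2,  H_2 ≅ Z.

Fix the vertex order 1 < 2 < 3 < 4 < 5 < 6 < 7 and write every simplex with vertices in increasing order. Then dim K = 2 and the simplices of K are:

  0-simplices (7): [1], [2], [3], [4], [5], [6], [7]
  1-simplices (21): [1,2], [1,3], [1,4], [1,5], [1,6], [1,7], [2,3], [2,4], [2,5], [2,6], [2,7], [3,4], [3,5], [3,6], [3,7], [4,5], [4,6], [4,7], [5,6], [5,7], [6,7]
  2-simplices (14): [1,2,6], [1,2,7], [1,3,5], [1,3,7], [1,4,5], [1,4,6], [2,3,4], [2,3,5], [2,4,7], [2,5,6], [3,4,6], [3,6,7], [4,5,7], [5,6,7]

so the chain groups are C_0 ≅ Z^7, C_1 ≅ Z^21, C_2 ≅ Z^14.

∂_1: C_1 → C_0 sends each edge [p,q] (with p < q) to q − p. For instance
  ∂[3,4] = [4] − [3].
The 7×21 boundary matrix has rank 6 and Smith normal form diag(1,1,1,1,1,1).

The boundary map ∂_2: C_2 → C_1 sends each 2-simplex [p,q,r] to [q,r] − [p,r] + [p,q]. For instance
  ∂[4,5,7] = [5,7] − [4,7] + [4,5],
  ∂[2,3,4] = [3,4] − [2,4] + [2,3].
The resulting 21×14 matrix has rank 13, and its Smith normal form has invariant factors (1,1,1,1,1,1,1,1,1,1,1,1,1).

Computing H_k = (kernel of ∂_k) / (image of ∂_{k+1}):

  H_0: rank C_0 − rank ∂_1 = 7 − 6 = 1, and the invariant factors of ∂_1 are all 1, so H_0 = Z.
  H_1: rank ker ∂_1 − rank ∂_2 = (21 − 6) − 13 = 2, and the invariant factors of ∂_2 are all 1, so H_1 = Z^2.
  H_2: rank ker ∂_2 − rank ∂_3 = (14 − 13) − 0 = 1, and there is no ∂_3, so H_2 = Z.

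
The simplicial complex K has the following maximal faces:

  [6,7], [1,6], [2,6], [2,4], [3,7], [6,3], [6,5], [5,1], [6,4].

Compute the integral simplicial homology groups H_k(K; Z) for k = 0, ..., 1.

H_0 = Z,  H_1 = Z^3.

K has 7 vertices, 9 edges.
rank ∂_0 = 0, rank ∂_1 = 6 ⇒ b_0 = 7 − 0 − 6 = 1; all invariant factors of ∂_1 are 1 so no torsion. So H_0 ≅ Z.
rank ∂_1 = 6, rank ∂_2 = 0 ⇒ b_1 = 9 − 6 − 0 = 3. So H_1 ≅ Z^3.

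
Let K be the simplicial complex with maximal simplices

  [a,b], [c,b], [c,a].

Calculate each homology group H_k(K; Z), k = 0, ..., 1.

H_0 ≅ Z,  H_1 ≅ Z.

Fix the vertex order a < b < c and write every simplex with vertices in increasing order. Then dim K = 1 and the simplices of K are:

  0-simplices (3): a, b, c
  1-simplices (3): ab, ac, bc

Hence C_0 ≅ Z^3, C_1 ≅ Z^3.

∂_1: C_1 → C_0 sends each edge [p,q] (with p < q) to q − p.
As a 3×3 matrix over Z this has rank 2, with invariant factors (1,1).

Now H_k = ker ∂_k / im ∂_{k+1}, so:

  H_0: rank C_0 − rank ∂_1 = 3 − 2 = 1, and the invariant factors of ∂_1 are all 1, so H_0 = Z.
  H_1: rank ker ∂_1 − rank ∂_2 = (3 − 2) − 0 = 1, and there is no ∂_2, so H_1 = Z.

(K is a triangulation of the circle S^1.)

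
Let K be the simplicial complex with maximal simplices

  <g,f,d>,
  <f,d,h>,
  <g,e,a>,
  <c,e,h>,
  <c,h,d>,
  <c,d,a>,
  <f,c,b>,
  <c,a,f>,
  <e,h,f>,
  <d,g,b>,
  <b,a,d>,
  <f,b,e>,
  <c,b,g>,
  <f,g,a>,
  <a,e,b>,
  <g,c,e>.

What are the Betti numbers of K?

b_0 = 1, b_1 = 2, b_2 = 1.

We work with the vertex ordering a < b < c < d < e < f < g < h. The simplices of K, each written with vertices in increasing order, are:

  0-simplices (8): a, b, c, d, e, f, g, h
  1-simplices (24): ab, ac, ad, ae, af, ag, bc, bd, be, bf, bg, cd, ce, cf, cg, ch, df, dg, dh, ef, eg, eh, fg, fh
  2-simplices (16): abd, abe, acd, acf, aeg, afg, bcf, bcg, bdg, bef, cdh, ceg, ceh, dfg, dfh, efh

so the chain groups are C_0 ≅ Z^8, C_1 ≅ Z^24, C_2 ≅ Z^16.

The boundary map ∂_1: C_1 → C_0 maps an edge to its endpoints' difference, ∂[p,q] = q − p.
The resulting 8×24 matrix has rank 7, and its Smith normal form has invariant factors (1,1,1,1,1,1,1).

Boundary ∂_2: C_2 → C_1 maps a triangle to the signed sum of its edges. For instance
  ∂bdg = dg − bg + bd,
  ∂afg = fg − ag + af.
The 24×16 boundary matrix has rank 15 and Smith normal form diag(1,1,1,1,1,1,1,1,1,1,1,1,1,1,1).

Now H_k = ker ∂_k / im ∂_{k+1}, so:

  H_0: rank C_0 − rank ∂_1 = 8 − 7 = 1, and the invariant factors of ∂_1 are all 1, so H_0 = Z.
  H_1: rank ker ∂_1 − rank ∂_2 = (24 − 7) − 15 = 2, and the invariant factors of ∂_2 are all 1, so H_1 = Z^2.
  H_2: rank ker ∂_2 − rank ∂_3 = (16 − 15) − 0 = 1, and there is no ∂_3, so H_2 = Z.

Hence the Betti numbers are b_0 = 1, b_1 = 2, b_2 = 1.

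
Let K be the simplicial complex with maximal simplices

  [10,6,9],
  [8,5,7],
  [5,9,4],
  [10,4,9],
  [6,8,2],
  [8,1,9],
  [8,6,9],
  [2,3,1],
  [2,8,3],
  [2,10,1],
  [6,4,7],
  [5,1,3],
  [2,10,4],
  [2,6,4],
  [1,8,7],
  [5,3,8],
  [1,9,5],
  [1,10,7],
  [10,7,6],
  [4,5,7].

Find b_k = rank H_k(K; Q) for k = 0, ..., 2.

b_0 = 1, b_1 = 1, b_2 = 0.

We work with the vertex ordering 1 < 2 < 3 < 4 < 5 < 6 < 7 < 8 < 9 < 10. The simplices of K, each written with vertices in increasing order, are:

  0-simplices (10): [1], [2], [3], [4], [5], [6], [7], [8], [9], [10]
  1-simplices (30): (30 of them)
  2-simplices (20): (20 of them)

so the chain groups are C_0 ≅ Z^10, C_1 ≅ Z^30, C_2 ≅ Z^20.

The boundary map ∂_1: C_1 → C_0 is given by ∂[p,q] = [q] − [p].
As a 10×30 matrix over Z this has rank 9, with invariant factors (1,1,1,1,1,1,1,1,1).

The boundary map ∂_2: C_2 → C_1 sends each 2-simplex [p,q,r] to [q,r] − [p,r] + [p,q]. For instance
  ∂[4,5,7] = [5,7] − [4,7] + [4,5],
  ∂[1,2,3] = [2,3] − [1,3] + [1,2].
The 30×20 boundary matrix has rank 20 and Smith normal form diag(1,1,1,1,1,1,1,1,1,1,1,1,1,1,1,1,1,1,1,2).

Computing H_k = (kernel of ∂_k) / (image of ∂_{k+1}):

  H_0: rank C_0 − rank ∂_1 = 10 − 9 = 1, and the invariant factors of ∂_1 are all 1, so H_0 = Z.
  H_1: rank ker ∂_1 − rank ∂_2 = (30 − 9) − 20 = 1, and ∂_2 has invariant factor 2 > 1, so H_1 = Z ⊕ Z/2.
  H_2: rank ker ∂_2 − rank ∂_3 = (20 − 20) − 0 = 0, and there is no ∂_3, so H_2 = 0.

As a check, the Euler characteristic is 10 − 30 + 20 = 0, which agrees with 1 − 1 + 0 = 0.

Hence the Betti numbers are b_0 = 1, b_1 = 1, b_2 = 0.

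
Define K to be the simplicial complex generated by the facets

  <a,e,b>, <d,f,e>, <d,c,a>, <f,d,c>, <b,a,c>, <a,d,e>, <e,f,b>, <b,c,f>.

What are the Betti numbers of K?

b_0 = 1, b_1 = 0, b_2 = 1.

Fix the vertex order a < b < c < d < e < f and write every simplex with vertices in increasing order. Then dim K = 2 and the simplices of K are:

  0-simplices (6): a, b, c, d, e, f
  1-simplices (12): ab, ac, ad, ae, bc, be, bf, cd, cf, de, df, ef
  2-simplices (8): abc, abe, acd, ade, bcf, bef, cdf, def

so the chain groups are C_0 ≅ Z^6, C_1 ≅ Z^12, C_2 ≅ Z^8.

Boundary ∂_1: C_1 → C_0 sends each edge [p,q] (with p < q) to q − p. For instance
  ∂bc = c − b.
The 6×12 boundary matrix has rank 5 and Smith normal form diag(1,1,1,1,1).

The boundary map ∂_2: C_2 → C_1 acts by ∂[p,q,r] = [q,r] − [p,r] + [p,q]. For instance
  ∂abe = be − ae + ab,
  ∂acd = cd − ad + ac.
The resulting 12×8 matrix has rank 7, and its Smith normal form has invariant factors (1,1,1,1,1,1,1).

Computing H_k = (kernel of ∂_k) / (image of ∂_{k+1}):

  H_0: rank C_0 − rank ∂_1 = 6 − 5 = 1, and the invariant factors of ∂_1 are all 1, so H_0 ≅ Z.
  H_1: rank ker ∂_1 − rank ∂_2 = (12 − 5) − 7 = 0, and the invariant factors of ∂_2 are all 1, so H_1 ≅ 0.
  H_2: rank ker ∂_2 − rank ∂_3 = (8 − 7) − 0 = 1, and there is no ∂_3, so H_2 ≅ Z.

(K is a triangulation of the 2-sphere S^2.)

Hence the Betti numbers are b_0 = 1, b_1 = 0, b_2 = 1.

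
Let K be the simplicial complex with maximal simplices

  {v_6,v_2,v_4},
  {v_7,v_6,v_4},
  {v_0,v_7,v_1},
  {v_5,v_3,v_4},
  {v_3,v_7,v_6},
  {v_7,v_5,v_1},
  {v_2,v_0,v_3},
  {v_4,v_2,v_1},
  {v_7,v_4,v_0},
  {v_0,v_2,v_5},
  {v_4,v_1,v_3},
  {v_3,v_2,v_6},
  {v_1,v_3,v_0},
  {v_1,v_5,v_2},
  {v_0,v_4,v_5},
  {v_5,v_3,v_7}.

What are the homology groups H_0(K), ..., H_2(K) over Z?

Take the total order v_0 < v_1 < v_2 < v_3 < v_4 < v_5 < v_6 < v_7 on the vertex set. Then K (dimension 2) consists of the simplices:

  0-simplices (8): [v_0], [v_1], [v_2], [v_3], [v_4], [v_5], [v_6], [v_7]
  1-simplices (24): (24 of them)
  2-simplices (16): (16 of them)

Hence C_0 ≅ Z^8, C_1 ≅ Z^24, C_2 ≅ Z^16.

The boundary map ∂_1: C_1 → C_0 maps an edge to its endpoints' difference, ∂[p,q] = q − p.
As a 8×24 matrix over Z this has rank 7, with invariant factors (1,1,1,1,1,1,1).

The boundary map ∂_2: C_2 → C_1 acts by ∂[p,q,r] = [q,r] − [p,r] + [p,q]. For instance
  ∂[v_0,v_1,v_3] = [v_1,v_3] − [v_0,v_3] + [v_0,v_1],
  ∂[v_0,v_2,v_5] = [v_2,v_5] − [v_0,v_5] + [v_0,v_2].
The resulting 24×16 matrix has rank 15, and its Smith normal form has invariant factors (1,1,1,1,1,1,1,1,1,1,1,1,1,1,1).

From H_k ≅ ker(∂_k) / im(∂_{k+1}) we obtain:

  H_0: rank C_0 − rank ∂_1 = 8 − 7 = 1, and the invariant factors of ∂_1 are all 1, so H_0 = Z.
  H_1: rank ker ∂_1 − rank ∂_2 = (24 − 7) − 15 = 2, and the invariant factors of ∂_2 are all 1, so H_1 = Z^2.
  H_2: rank ker ∂_2 − rank ∂_3 = (16 − 15) − 0 = 1, and there is no ∂_3, so H_2 = Z.

(K is a triangulation of the torus T^2.)

H_0 = Z,  H_1 = Z^2,  H_2 = Z.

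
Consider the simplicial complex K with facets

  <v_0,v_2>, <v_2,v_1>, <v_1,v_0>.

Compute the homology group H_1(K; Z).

We work with the vertex ordering v_0 < v_1 < v_2. The simplices of K, each written with vertices in increasing order, are:

  0-simplices (3): [v_0], [v_1], [v_2]
  1-simplices (3): [v_0,v_1], [v_0,v_2], [v_1,v_2]

so the chain groups are C_0 ≅ Z^3, C_1 ≅ Z^3.

∂_1: C_1 → C_0 sends each edge [p,q] (with p < q) to q − p.
As a 3×3 matrix over Z this has rank 2, with invariant factors (1,1).

Now H_k = ker ∂_k / im ∂_{k+1}, so:

  H_1: rank ker ∂_1 − rank ∂_2 = (3 − 2) − 0 = 1, and there is no ∂_2, so H_1 ≅ Z.

H_1 = Z.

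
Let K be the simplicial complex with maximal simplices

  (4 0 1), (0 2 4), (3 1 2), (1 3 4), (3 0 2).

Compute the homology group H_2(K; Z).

H_2 = 0.

Fix the vertex order 0 < 1 < 2 < 3 < 4 and write every simplex with vertices in increasing order. Then dim K = 2 and the simplices of K are:

  0-simplices (5): [0], [1], [2], [3], [4]
  1-simplices (10): [0,1], [0,2], [0,3], [0,4], [1,2], [1,3], [1,4], [2,3], [2,4], [3,4]
  2-simplices (5): [0,1,4], [0,2,3], [0,2,4], [1,2,3], [1,3,4]

Hence C_0 ≅ Z^5, C_1 ≅ Z^10, C_2 ≅ Z^5.

The boundary map ∂_1: C_1 → C_0 is given by ∂[p,q] = [q] − [p].
As a 5×10 matrix over Z this has rank 4, with invariant factors (1,1,1,1).

Boundary ∂_2: C_2 → C_1 maps a triangle to the signed sum of its edges. For instance
  ∂[1,3,4] = [3,4] − [1,4] + [1,3],
  ∂[0,2,3] = [2,3] − [0,3] + [0,2].
As a 10×5 matrix over Z this has rank 5, with invariant factors (1,1,1,1,1).

Reading off H_k = ker ∂_k / im ∂_{k+1}:

  H_2: rank ker ∂_2 − rank ∂_3 = (5 − 5) − 0 = 0, and there is no ∂_3, so H_2 = 0.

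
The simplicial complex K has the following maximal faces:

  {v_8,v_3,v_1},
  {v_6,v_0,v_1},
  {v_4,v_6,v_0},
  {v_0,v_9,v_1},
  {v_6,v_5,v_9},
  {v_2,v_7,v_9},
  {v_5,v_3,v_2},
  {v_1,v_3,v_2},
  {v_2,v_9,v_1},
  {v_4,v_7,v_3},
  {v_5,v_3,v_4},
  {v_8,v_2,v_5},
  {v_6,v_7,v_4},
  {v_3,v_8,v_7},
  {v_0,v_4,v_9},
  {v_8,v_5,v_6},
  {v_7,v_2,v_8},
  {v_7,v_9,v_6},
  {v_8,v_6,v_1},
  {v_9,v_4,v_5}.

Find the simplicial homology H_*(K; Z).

H_0 = Z,  H_1 = Z ⊕ Z/2Z,  H_2 = 0.

We work with the vertex ordering v_0 < v_1 < v_2 < v_3 < v_4 < v_5 < v_6 < v_7 < v_8 < v_9. The simplices of K, each written with vertices in increasing order, are:

  0-simplices (10): [v_0], [v_1], [v_2], [v_3], [v_4], [v_5], [v_6], [v_7], [v_8], [v_9]
  1-simplices (30): (30 of them)
  2-simplices (20): (20 of them)

so the chain groups are C_0 ≅ Z^10, C_1 ≅ Z^30, C_2 ≅ Z^20.

The boundary map ∂_1: C_1 → C_0 sends each edge [p,q] (with p < q) to q − p. For instance
  ∂[v_2,v_7] = [v_7] − [v_2].
The resulting 10×30 matrix has rank 9, and its Smith normal form has invariant factors (1,1,1,1,1,1,1,1,1).

∂_2: C_2 → C_1 maps a triangle to the signed sum of its edges. For instance
  ∂[v_2,v_7,v_8] = [v_7,v_8] − [v_2,v_8] + [v_2,v_7],
  ∂[v_1,v_2,v_3] = [v_2,v_3] − [v_1,v_3] + [v_1,v_2].
The resulting 30×20 matrix has rank 20, and its Smith normal form has invariant factors (1,1,1,1,1,1,1,1,1,1,1,1,1,1,1,1,1,1,1,2).

Reading off H_k = ker ∂_k / im ∂_{k+1}:

  H_0: rank C_0 − rank ∂_1 = 10 − 9 = 1, and the invariant factors of ∂_1 are all 1, so H_0 = Z.
  H_1: rank ker ∂_1 − rank ∂_2 = (30 − 9) − 20 = 1, and ∂_2 has invariant factor 2 > 1, so H_1 = Z ⊕ Z/2Z.
  H_2: rank ker ∂_2 − rank ∂_3 = (20 − 20) − 0 = 0, and there is no ∂_3, so H_2 = 0.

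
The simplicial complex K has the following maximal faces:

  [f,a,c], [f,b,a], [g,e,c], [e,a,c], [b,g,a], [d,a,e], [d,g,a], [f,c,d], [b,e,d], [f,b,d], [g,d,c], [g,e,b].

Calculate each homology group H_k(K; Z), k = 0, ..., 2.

Take the total order a < b < c < d < e < f < g on the vertex set. Then K (dimension 2) consists of the simplices:

  0-simplices (7): a, b, c, d, e, f, g
  1-simplices (18): ab, ac, ad, ae, af, ag, bd, be, bf, bg, cd, ce, cf, cg, de, df, dg, eg
  2-simplices (12): abf, abg, ace, acf, ade, adg, bde, bdf, beg, cdf, cdg, ceg

Hence C_0 ≅ Z^7, C_1 ≅ Z^18, C_2 ≅ Z^12.

Boundary ∂_1: C_1 → C_0 maps an edge to its endpoints' difference, ∂[p,q] = q − p.
This gives a 7×18 integer matrix of rank 6; reducing to Smith normal form yields diagonal entries (1,1,1,1,1,1).

Boundary ∂_2: C_2 → C_1 maps a triangle to the signed sum of its edges. For instance
  ∂ceg = eg − cg + ce,
  ∂cdg = dg − cg + cd.
The 18×12 boundary matrix has rank 12 and Smith normal form diag(1,1,1,1,1,1,1,1,1,1,1,2).

Now H_k = ker ∂_k / im ∂_{k+1}, so:

  H_0: rank C_0 − rank ∂_1 = 7 − 6 = 1, and the invariant factors of ∂_1 are all 1, so H_0 ≅ Z.
  H_1: rank ker ∂_1 − rank ∂_2 = (18 − 6) − 12 = 0, and ∂_2 has invariant factor 2 > 1, so H_1 ≅ Z/2.
  H_2: rank ker ∂_2 − rank ∂_3 = (12 − 12) − 0 = 0, and there is no ∂_3, so H_2 ≅ 0.

As a check, the Euler characteristic is 7 − 18 + 12 = 1, which agrees with 1 − 0 + 0 = 1.

H_0 ≅ Z,  H_1 ≅ Z/2,  H_2 = 0.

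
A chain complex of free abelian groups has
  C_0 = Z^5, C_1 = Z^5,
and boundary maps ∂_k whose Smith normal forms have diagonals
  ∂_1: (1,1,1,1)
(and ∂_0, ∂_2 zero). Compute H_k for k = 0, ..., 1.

H_0 ≅ Z,  H_1 ≅ Z.

H_0: b_0 = 5 − 0 − 4 = 1; torsion from ∂_1 factors > 1: none. So H_0 ≅ Z.
H_1: b_1 = 5 − 4 − 0 = 1; torsion from ∂_2 factors > 1: none. So H_1 ≅ Z.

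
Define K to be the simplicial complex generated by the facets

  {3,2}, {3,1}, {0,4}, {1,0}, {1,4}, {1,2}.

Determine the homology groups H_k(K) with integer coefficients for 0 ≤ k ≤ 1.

K has 5 vertices, 6 edges.
rank ∂_0 = 0, rank ∂_1 = 4 ⇒ b_0 = 5 − 0 − 4 = 1; all invariant factors of ∂_1 are 1 so no torsion. So H_0 ≅ Z.
rank ∂_1 = 4, rank ∂_2 = 0 ⇒ b_1 = 6 − 4 − 0 = 2. So H_1 ≅ Z^2.

H_0 = Z,  H_1 = Z^2.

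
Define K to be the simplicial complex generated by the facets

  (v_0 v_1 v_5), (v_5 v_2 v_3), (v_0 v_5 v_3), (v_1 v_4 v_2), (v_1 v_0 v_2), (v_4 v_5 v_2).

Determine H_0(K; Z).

Take the total order v_0 < v_1 < v_2 < v_3 < v_4 < v_5 on the vertex set. Then K (dimension 2) consists of the simplices:

  0-simplices (6): [v_0], [v_1], [v_2], [v_3], [v_4], [v_5]
  1-simplices (12): [v_0,v_1], [v_0,v_2], [v_0,v_3], [v_0,v_5], [v_1,v_2], [v_1,v_4], [v_1,v_5], [v_2,v_3], [v_2,v_4], [v_2,v_5], [v_3,v_5], [v_4,v_5]
  2-simplices (6): [v_0,v_1,v_2], [v_0,v_1,v_5], [v_0,v_3,v_5], [v_1,v_2,v_4], [v_2,v_3,v_5], [v_2,v_4,v_5]

Hence C_0 ≅ Z^6, C_1 ≅ Z^12, C_2 ≅ Z^6.

∂_1: C_1 → C_0 is given by ∂[p,q] = [q] − [p]. For instance
  ∂[v_0,v_2] = [v_2] − [v_0].
The 6×12 boundary matrix has rank 5 and Smith normal form diag(1,1,1,1,1).

Boundary ∂_2: C_2 → C_1 sends each 2-simplex [p,q,r] to [q,r] − [p,r] + [p,q]. For instance
  ∂[v_0,v_1,v_2] = [v_1,v_2] − [v_0,v_2] + [v_0,v_1],
  ∂[v_0,v_3,v_5] = [v_3,v_5] − [v_0,v_5] + [v_0,v_3].
The resulting 12×6 matrix has rank 6, and its Smith normal form has invariant factors (1,1,1,1,1,1).

Computing H_k = (kernel of ∂_k) / (image of ∂_{k+1}):

  H_0: rank C_0 − rank ∂_1 = 6 − 5 = 1, and the invariant factors of ∂_1 are all 1, so H_0 = Z.

H_0 = Z.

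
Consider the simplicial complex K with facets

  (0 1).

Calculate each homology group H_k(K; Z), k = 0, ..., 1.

H_0 ≅ Z,  H_1 = 0.

K has 2 vertices, 1 edge.
rank ∂_0 = 0, rank ∂_1 = 1 ⇒ b_0 = 2 − 0 − 1 = 1; all invariant factors of ∂_1 are 1 so no torsion. So H_0 = Z.
rank ∂_1 = 1, rank ∂_2 = 0 ⇒ b_1 = 1 − 1 − 0 = 0. So H_1 = 0.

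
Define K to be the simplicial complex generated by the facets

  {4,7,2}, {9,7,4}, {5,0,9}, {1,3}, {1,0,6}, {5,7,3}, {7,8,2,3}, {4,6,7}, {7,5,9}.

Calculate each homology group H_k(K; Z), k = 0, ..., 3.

Take the total order 0 < 1 < 2 < 3 < 4 < 5 < 6 < 7 < 8 < 9 on the vertex set. Then K (dimension 3) consists of the simplices:

  0-simplices (10): [0], [1], [2], [3], [4], [5], [6], [7], [8], [9]
  1-simplices (21): [0,1], [0,5], [0,6], [0,9], [1,3], [1,6], [2,3], [2,4], [2,7], [2,8], [3,5], [3,7], [3,8], [4,6], [4,7], [4,9], [5,7], [5,9], [6,7], [7,8], [7,9]
  2-simplices (11): [0,1,6], [0,5,9], [2,3,7], [2,3,8], [2,4,7], [2,7,8], [3,5,7], [3,7,8], [4,6,7], [4,7,9], [5,7,9]
  3-simplices (1): [2,3,7,8]

Hence C_0 ≅ Z^10, C_1 ≅ Z^21, C_2 ≅ Z^11, C_3 ≅ Z^1.

The boundary map ∂_1: C_1 → C_0 is given by ∂[p,q] = [q] − [p].
The 10×21 boundary matrix has rank 9 and Smith normal form diag(1,1,1,1,1,1,1,1,1).

∂_2: C_2 → C_1 maps a triangle to the signed sum of its edges. For instance
  ∂[3,7,8] = [7,8] − [3,8] + [3,7],
  ∂[2,7,8] = [7,8] − [2,8] + [2,7].
The 21×11 boundary matrix has rank 10 and Smith normal form diag(1,1,1,1,1,1,1,1,1,1).

The boundary map ∂_3: C_3 → C_2 sends each 3-simplex σ to the alternating sum Σ_i (−1)^i (σ with its i-th vertex removed). For instance
  ∂[2,3,7,8] = [3,7,8] − [2,7,8] + [2,3,8] − [2,3,7].
This gives a 11×1 integer matrix of rank 1; reducing to Smith normal form yields diagonal entries (1).

Reading off H_k = ker ∂_k / im ∂_{k+1}:

  H_0: rank C_0 − rank ∂_1 = 10 − 9 = 1, and the invariant factors of ∂_1 are all 1, so H_0 = Z.
  H_1: rank ker ∂_1 − rank ∂_2 = (21 − 9) − 10 = 2, and the invariant factors of ∂_2 are all 1, so H_1 = Z^2.
  H_2: rank ker ∂_2 − rank ∂_3 = (11 − 10) − 1 = 0, and the invariant factors of ∂_3 are all 1, so H_2 = 0.
  H_3: rank ker ∂_3 − rank ∂_4 = (1 − 1) − 0 = 0, and there is no ∂_4, so H_3 = 0.

H_0 = Z,  H_1 = Z^2,  H_2 = 0,  H_3 = 0.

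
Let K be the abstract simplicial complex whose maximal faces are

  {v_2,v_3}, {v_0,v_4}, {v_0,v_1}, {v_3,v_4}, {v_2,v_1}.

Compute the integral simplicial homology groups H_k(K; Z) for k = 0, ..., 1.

H_0 ≅ Z,  H_1 ≅ Z.

Take the total order v_0 < v_1 < v_2 < v_3 < v_4 on the vertex set. Then K (dimension 1) consists of the simplices:

  0-simplices (5): [v_0], [v_1], [v_2], [v_3], [v_4]
  1-simplices (5): [v_0,v_1], [v_0,v_4], [v_1,v_2], [v_2,v_3], [v_3,v_4]

so the chain groups are C_0 ≅ Z^5, C_1 ≅ Z^5.

The boundary map ∂_1: C_1 → C_0 sends each edge [p,q] (with p < q) to q − p.
This gives a 5×5 integer matrix of rank 4; reducing to Smith normal form yields diagonal entries (1,1,1,1).

Reading off H_k = ker ∂_k / im ∂_{k+1}:

  H_0: rank C_0 − rank ∂_1 = 5 − 4 = 1, and the invariant factors of ∂_1 are all 1, so H_0 = Z.
  H_1: rank ker ∂_1 − rank ∂_2 = (5 − 4) − 0 = 1, and there is no ∂_2, so H_1 = Z.

(K is a triangulation of the circle S^1.)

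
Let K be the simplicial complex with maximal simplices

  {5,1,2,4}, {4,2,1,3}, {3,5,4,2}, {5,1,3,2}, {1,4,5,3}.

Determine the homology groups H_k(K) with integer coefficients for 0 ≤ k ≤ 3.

We work with the vertex ordering 1 < 2 < 3 < 4 < 5. The simplices of K, each written with vertices in increasing order, are:

  0-simplices (5): [1], [2], [3], [4], [5]
  1-simplices (10): [1,2], [1,3], [1,4], [1,5], [2,3], [2,4], [2,5], [3,4], [3,5], [4,5]
  2-simplices (10): [1,2,3], [1,2,4], [1,2,5], [1,3,4], [1,3,5], [1,4,5], [2,3,4], [2,3,5], [2,4,5], [3,4,5]
  3-simplices (5): [1,2,3,4], [1,2,3,5], [1,2,4,5], [1,3,4,5], [2,3,4,5]

so the chain groups are C_0 ≅ Z^5, C_1 ≅ Z^10, C_2 ≅ Z^10, C_3 ≅ Z^5.

∂_1: C_1 → C_0 is given by ∂[p,q] = [q] − [p]. For instance
  ∂[1,4] = [4] − [1].
As a 5×10 matrix over Z this has rank 4, with invariant factors (1,1,1,1).

The boundary map ∂_2: C_2 → C_1 sends each 2-simplex [p,q,r] to [q,r] − [p,r] + [p,q]. For instance
  ∂[1,3,5] = [3,5] − [1,5] + [1,3],
  ∂[1,2,3] = [2,3] − [1,3] + [1,2].
The resulting 10×10 matrix has rank 6, and its Smith normal form has invariant factors (1,1,1,1,1,1).

Boundary ∂_3: C_3 → C_2 sends each 3-simplex σ to the alternating sum Σ_i (−1)^i (σ with its i-th vertex removed). For instance
  ∂[1,3,4,5] = [3,4,5] − [1,4,5] + [1,3,5] − [1,3,4],
  ∂[2,3,4,5] = [3,4,5] − [2,4,5] + [2,3,5] − [2,3,4].
The resulting 10×5 matrix has rank 4, and its Smith normal form has invariant factors (1,1,1,1).

From H_k ≅ ker(∂_k) / im(∂_{k+1}) we obtain:

  H_0: rank C_0 − rank ∂_1 = 5 − 4 = 1, and the invariant factors of ∂_1 are all 1, so H_0 ≅ Z.
  H_1: rank ker ∂_1 − rank ∂_2 = (10 − 4) − 6 = 0, and the invariant factors of ∂_2 are all 1, so H_1 ≅ 0.
  H_2: rank ker ∂_2 − rank ∂_3 = (10 − 6) − 4 = 0, and the invariant factors of ∂_3 are all 1, so H_2 ≅ 0.
  H_3: rank ker ∂_3 − rank ∂_4 = (5 − 4) − 0 = 1, and there is no ∂_4, so H_3 ≅ Z.

As a check, the Euler characteristic is 5 − 10 + 10 − 5 = 0, which agrees with 1 − 0 + 0 − 1 = 0.
(K is a triangulation of the 3-sphere S^3.)

H_0 = Z,  H_1 = 0,  H_2 = 0,  H_3 = Z.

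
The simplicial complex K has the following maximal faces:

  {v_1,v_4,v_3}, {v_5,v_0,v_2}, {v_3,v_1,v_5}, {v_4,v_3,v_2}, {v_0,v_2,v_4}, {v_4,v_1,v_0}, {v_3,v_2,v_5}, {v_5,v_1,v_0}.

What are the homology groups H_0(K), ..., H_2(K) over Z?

H_0 ≅ Z,  H_1 = 0,  H_2 ≅ Z.

Order the vertices as v_0 < v_1 < v_2 < v_3 < v_4 < v_5. Listing each simplex with vertices in this order, K has dimension 2 with simplices:

  0-simplices (6): [v_0], [v_1], [v_2], [v_3], [v_4], [v_5]
  1-simplices (12): [v_0,v_1], [v_0,v_2], [v_0,v_4], [v_0,v_5], [v_1,v_3], [v_1,v_4], [v_1,v_5], [v_2,v_3], [v_2,v_4], [v_2,v_5], [v_3,v_4], [v_3,v_5]
  2-simplices (8): [v_0,v_1,v_4], [v_0,v_1,v_5], [v_0,v_2,v_4], [v_0,v_2,v_5], [v_1,v_3,v_4], [v_1,v_3,v_5], [v_2,v_3,v_4], [v_2,v_3,v_5]

so the chain groups are C_0 ≅ Z^6, C_1 ≅ Z^12, C_2 ≅ Z^8.

∂_1: C_1 → C_0 sends each edge [p,q] (with p < q) to q − p. For instance
  ∂[v_0,v_2] = [v_2] − [v_0].
This gives a 6×12 integer matrix of rank 5; reducing to Smith normal form yields diagonal entries (1,1,1,1,1).

Boundary ∂_2: C_2 → C_1 sends each 2-simplex [p,q,r] to [q,r] − [p,r] + [p,q]. For instance
  ∂[v_0,v_1,v_4] = [v_1,v_4] − [v_0,v_4] + [v_0,v_1],
  ∂[v_2,v_3,v_5] = [v_3,v_5] − [v_2,v_5] + [v_2,v_3].
This gives a 12×8 integer matrix of rank 7; reducing to Smith normal form yields diagonal entries (1,1,1,1,1,1,1).

From H_k ≅ ker(∂_k) / im(∂_{k+1}) we obtain:

  H_0: rank C_0 − rank ∂_1 = 6 − 5 = 1, and the invariant factors of ∂_1 are all 1, so H_0 = Z.
  H_1: rank ker ∂_1 − rank ∂_2 = (12 − 5) − 7 = 0, and the invariant factors of ∂_2 are all 1, so H_1 = 0.
  H_2: rank ker ∂_2 − rank ∂_3 = (8 − 7) − 0 = 1, and there is no ∂_3, so H_2 = Z.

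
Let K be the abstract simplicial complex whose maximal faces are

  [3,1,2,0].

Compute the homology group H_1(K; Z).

Fix the vertex order 0 < 1 < 2 < 3 and write every simplex with vertices in increasing order. Then dim K = 3 and the simplices of K are:

  0-simplices (4): [0], [1], [2], [3]
  1-simplices (6): [0,1], [0,2], [0,3], [1,2], [1,3], [2,3]
  2-simplices (4): [0,1,2], [0,1,3], [0,2,3], [1,2,3]
  3-simplices (1): [0,1,2,3]

Hence C_0 ≅ Z^4, C_1 ≅ Z^6, C_2 ≅ Z^4, C_3 ≅ Z^1.

∂_1: C_1 → C_0 is given by ∂[p,q] = [q] − [p].
The 4×6 boundary matrix has rank 3 and Smith normal form diag(1,1,1).

Boundary ∂_2: C_2 → C_1 maps a triangle to the signed sum of its edges. For instance
  ∂[1,2,3] = [2,3] − [1,3] + [1,2],
  ∂[0,1,3] = [1,3] − [0,3] + [0,1].
As a 6×4 matrix over Z this has rank 3, with invariant factors (1,1,1).

∂_3: C_3 → C_2 sends each 3-simplex σ to the alternating sum Σ_i (−1)^i (σ with its i-th vertex removed). For instance
  ∂[0,1,2,3] = [1,2,3] − [0,2,3] + [0,1,3] − [0,1,2].
This gives a 4×1 integer matrix of rank 1; reducing to Smith normal form yields diagonal entries (1).

From H_k ≅ ker(∂_k) / im(∂_{k+1}) we obtain:

  H_1: rank ker ∂_1 − rank ∂_2 = (6 − 3) − 3 = 0, and the invariant factors of ∂_2 are all 1, so H_1 ≅ 0.

H_1 = 0.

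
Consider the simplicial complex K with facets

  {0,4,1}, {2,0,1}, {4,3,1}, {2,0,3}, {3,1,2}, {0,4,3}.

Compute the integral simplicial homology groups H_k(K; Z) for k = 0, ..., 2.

Fix the vertex order 0 < 1 < 2 < 3 < 4 and write every simplex with vertices in increasing order. Then dim K = 2 and the simplices of K are:

  0-simplices (5): [0], [1], [2], [3], [4]
  1-simplices (9): [0,1], [0,2], [0,3], [0,4], [1,2], [1,3], [1,4], [2,3], [3,4]
  2-simplices (6): [0,1,2], [0,1,4], [0,2,3], [0,3,4], [1,2,3], [1,3,4]

Hence C_0 ≅ Z^5, C_1 ≅ Z^9, C_2 ≅ Z^6.

Boundary ∂_1: C_1 → C_0 sends each edge [p,q] (with p < q) to q − p. For instance
  ∂[0,4] = [4] − [0].
The 5×9 boundary matrix has rank 4 and Smith normal form diag(1,1,1,1).

∂_2: C_2 → C_1 acts by ∂[p,q,r] = [q,r] − [p,r] + [p,q]. For instance
  ∂[1,2,3] = [2,3] − [1,3] + [1,2],
  ∂[0,2,3] = [2,3] − [0,3] + [0,2].
The resulting 9×6 matrix has rank 5, and its Smith normal form has invariant factors (1,1,1,1,1).

From H_k ≅ ker(∂_k) / im(∂_{k+1}) we obtain:

  H_0: rank C_0 − rank ∂_1 = 5 − 4 = 1, and the invariant factors of ∂_1 are all 1, so H_0 ≅ Z.
  H_1: rank ker ∂_1 − rank ∂_2 = (9 − 4) − 5 = 0, and the invariant factors of ∂_2 are all 1, so H_1 ≅ 0.
  H_2: rank ker ∂_2 − rank ∂_3 = (6 − 5) − 0 = 1, and there is no ∂_3, so H_2 ≅ Z.

H_0 ≅ Z,  H_1 = 0,  H_2 ≅ Z.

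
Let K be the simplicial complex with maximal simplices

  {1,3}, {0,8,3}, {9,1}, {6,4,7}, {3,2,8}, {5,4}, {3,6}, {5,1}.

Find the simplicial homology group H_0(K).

H_0 ≅ Z.

K has 10 vertices, 13 edges, 3 triangles.
rank ∂_0 = 0, rank ∂_1 = 9 ⇒ b_0 = 10 − 0 − 9 = 1; all invariant factors of ∂_1 are 1 so no torsion. So H_0 = Z.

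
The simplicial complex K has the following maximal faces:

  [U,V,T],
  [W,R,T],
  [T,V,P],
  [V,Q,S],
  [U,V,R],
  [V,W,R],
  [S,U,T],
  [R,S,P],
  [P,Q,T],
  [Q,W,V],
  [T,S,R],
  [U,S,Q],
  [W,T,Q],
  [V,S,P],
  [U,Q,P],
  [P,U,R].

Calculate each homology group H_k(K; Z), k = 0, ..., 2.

H_0 = Z,  H_1 = Z^2,  H_2 = Z.

Fix the vertex order P < Q < R < S < T < U < V < W and write every simplex with vertices in increasing order. Then dim K = 2 and the simplices of K are:

  0-simplices (8): P, Q, R, S, T, U, V, W
  1-simplices (24): PQ, PR, PS, PT, PU, PV, QS, QT, QU, QV, QW, RS, RT, RU, RV, RW, ST, SU, SV, TU, TV, TW, UV, VW
  2-simplices (16): PQT, PQU, PRS, PRU, PSV, PTV, QSU, QSV, QTW, QVW, RST, RTW, RUV, RVW, STU, TUV

Hence C_0 ≅ Z^8, C_1 ≅ Z^24, C_2 ≅ Z^16.

Boundary ∂_1: C_1 → C_0 is given by ∂[p,q] = [q] − [p].
The 8×24 boundary matrix has rank 7 and Smith normal form diag(1,1,1,1,1,1,1).

∂_2: C_2 → C_1 acts by ∂[p,q,r] = [q,r] − [p,r] + [p,q]. For instance
  ∂QSV = SV − QV + QS,
  ∂PRU = RU − PU + PR.
This gives a 24×16 integer matrix of rank 15; reducing to Smith normal form yields diagonal entries (1,1,1,1,1,1,1,1,1,1,1,1,1,1,1).

Now H_k = ker ∂_k / im ∂_{k+1}, so:

  H_0: rank C_0 − rank ∂_1 = 8 − 7 = 1, and the invariant factors of ∂_1 are all 1, so H_0 = Z.
  H_1: rank ker ∂_1 − rank ∂_2 = (24 − 7) − 15 = 2, and the invariant factors of ∂_2 are all 1, so H_1 = Z^2.
  H_2: rank ker ∂_2 − rank ∂_3 = (16 − 15) − 0 = 1, and there is no ∂_3, so H_2 = Z.

As a check, the Euler characteristic is 8 − 24 + 16 = 0, which agrees with 1 − 2 + 1 = 0.
(K is a triangulation of the torus T^2.)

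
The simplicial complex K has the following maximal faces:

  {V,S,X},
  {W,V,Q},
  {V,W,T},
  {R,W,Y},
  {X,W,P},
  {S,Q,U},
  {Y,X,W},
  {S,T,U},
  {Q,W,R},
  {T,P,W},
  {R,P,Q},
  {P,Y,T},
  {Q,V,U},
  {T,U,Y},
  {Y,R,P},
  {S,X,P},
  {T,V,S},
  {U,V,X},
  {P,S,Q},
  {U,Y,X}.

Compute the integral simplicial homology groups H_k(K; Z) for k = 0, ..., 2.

Take the total order P < Q < R < S < T < U < V < W < X < Y on the vertex set. Then K (dimension 2) consists of the simplices:

  0-simplices (10): P, Q, R, S, T, U, V, W, X, Y
  1-simplices (30): PQ, PR, PS, PT, PW, PX, PY, QR, QS, QU, QV, QW, RW, RY, ST, SU, SV, SX, TU, TV, TW, TY, UV, UX, UY, VW, VX, WX, WY, XY
  2-simplices (20): PQR, PQS, PRY, PSX, PTW, PTY, PWX, QRW, QSU, QUV, QVW, RWY, STU, STV, SVX, TUY, TVW, UVX, UXY, WXY

Hence C_0 ≅ Z^10, C_1 ≅ Z^30, C_2 ≅ Z^20.

∂_1: C_1 → C_0 maps an edge to its endpoints' difference, ∂[p,q] = q − p.
The 10×30 boundary matrix has rank 9 and Smith normal form diag(1,1,1,1,1,1,1,1,1).

Boundary ∂_2: C_2 → C_1 acts by ∂[p,q,r] = [q,r] − [p,r] + [p,q]. For instance
  ∂WXY = XY − WY + WX,
  ∂PTY = TY − PY + PT.
The resulting 30×20 matrix has rank 20, and its Smith normal form has invariant factors (1,1,1,1,1,1,1,1,1,1,1,1,1,1,1,1,1,1,1,2).

Reading off H_k = ker ∂_k / im ∂_{k+1}:

  H_0: rank C_0 − rank ∂_1 = 10 − 9 = 1, and the invariant factors of ∂_1 are all 1, so H_0 = Z.
  H_1: rank ker ∂_1 − rank ∂_2 = (30 − 9) − 20 = 1, and ∂_2 has invariant factor 2 > 1, so H_1 = Z × Z/2.
  H_2: rank ker ∂_2 − rank ∂_3 = (20 − 20) − 0 = 0, and there is no ∂_3, so H_2 = 0.

H_0 = Z,  H_1 = Z × Z/2,  H_2 = 0.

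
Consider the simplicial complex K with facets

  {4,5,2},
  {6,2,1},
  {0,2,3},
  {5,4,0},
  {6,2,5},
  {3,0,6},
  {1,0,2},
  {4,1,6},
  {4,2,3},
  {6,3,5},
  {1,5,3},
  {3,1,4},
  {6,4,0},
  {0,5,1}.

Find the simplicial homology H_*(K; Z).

Fix the vertex order 0 < 1 < 2 < 3 < 4 < 5 < 6 and write every simplex with vertices in increasing order. Then dim K = 2 and the simplices of K are:

  0-simplices (7): [0], [1], [2], [3], [4], [5], [6]
  1-simplices (21): [0,1], [0,2], [0,3], [0,4], [0,5], [0,6], [1,2], [1,3], [1,4], [1,5], [1,6], [2,3], [2,4], [2,5], [2,6], [3,4], [3,5], [3,6], [4,5], [4,6], [5,6]
  2-simplices (14): [0,1,2], [0,1,5], [0,2,3], [0,3,6], [0,4,5], [0,4,6], [1,2,6], [1,3,4], [1,3,5], [1,4,6], [2,3,4], [2,4,5], [2,5,6], [3,5,6]

so the chain groups are C_0 ≅ Z^7, C_1 ≅ Z^21, C_2 ≅ Z^14.

The boundary map ∂_1: C_1 → C_0 is given by ∂[p,q] = [q] − [p].
The 7×21 boundary matrix has rank 6 and Smith normal form diag(1,1,1,1,1,1).

The boundary map ∂_2: C_2 → C_1 sends each 2-simplex [p,q,r] to [q,r] − [p,r] + [p,q]. For instance
  ∂[2,5,6] = [5,6] − [2,6] + [2,5],
  ∂[0,3,6] = [3,6] − [0,6] + [0,3].
This gives a 21×14 integer matrix of rank 13; reducing to Smith normal form yields diagonal entries (1,1,1,1,1,1,1,1,1,1,1,1,1).

From H_k ≅ ker(∂_k) / im(∂_{k+1}) we obtain:

  H_0: rank C_0 − rank ∂_1 = 7 − 6 = 1, and the invariant factors of ∂_1 are all 1, so H_0 = Z.
  H_1: rank ker ∂_1 − rank ∂_2 = (21 − 6) − 13 = 2, and the invariant factors of ∂_2 are all 1, so H_1 = Z^2.
  H_2: rank ker ∂_2 − rank ∂_3 = (14 − 13) − 0 = 1, and there is no ∂_3, so H_2 = Z.

As a check, the Euler characteristic is 7 − 21 + 14 = 0, which agrees with 1 − 2 + 1 = 0.
(K is a triangulation of the torus T^2.)

H_0 = Z,  H_1 = Z^2,  H_2 = Z.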